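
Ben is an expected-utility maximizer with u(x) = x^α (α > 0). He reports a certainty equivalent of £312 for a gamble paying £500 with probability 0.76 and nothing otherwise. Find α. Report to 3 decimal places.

α ≈ 0.582

Since u(0) = 0, the lottery's EU is 0.76·500^α.
Indifference: 312^α = 0.76·500^α, so (312/500)^α = 0.76.
α = ln(0.76) / ln(312/500) = -0.274437/-0.471605 ≈ 0.582.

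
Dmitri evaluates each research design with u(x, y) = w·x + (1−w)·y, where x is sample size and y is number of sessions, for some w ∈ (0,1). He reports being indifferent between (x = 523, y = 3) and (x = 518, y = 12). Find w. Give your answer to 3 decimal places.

w = 0.643

Equating utilities: w·523 + (1−w)·3 = w·518 + (1−w)·12.
Collecting terms: w·5 = (1−w)·9.
So w/(1−w) = 9/5 = 1.8000, giving w = 9/(5+9) = 0.643.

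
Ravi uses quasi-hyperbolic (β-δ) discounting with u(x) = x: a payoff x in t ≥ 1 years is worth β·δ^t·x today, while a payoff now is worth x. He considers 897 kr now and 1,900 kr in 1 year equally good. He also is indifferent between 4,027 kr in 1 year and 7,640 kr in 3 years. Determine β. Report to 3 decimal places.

The second indifference involves only future payoffs, so β cancels: β·δ^1·4027 = β·δ^3·7640, giving δ^2 = 4027/7640 = 0.52709, so δ = 0.72601.
The first indifference: 897 = β·δ·1900, so β = 897/(δ·1900) = 897/(0.72601·1900) ≈ 0.650.

β ≈ 0.650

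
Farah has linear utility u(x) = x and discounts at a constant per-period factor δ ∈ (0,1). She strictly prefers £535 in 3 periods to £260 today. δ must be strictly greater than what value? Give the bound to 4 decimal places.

δ > 0.7862

Comparing present values: 260 < δ^3·535.
So δ^3 > 260/535 = 0.48598; taking the cube root of both positive sides preserves the inequality.
δ > 0.48598^(1/3) = 0.7862.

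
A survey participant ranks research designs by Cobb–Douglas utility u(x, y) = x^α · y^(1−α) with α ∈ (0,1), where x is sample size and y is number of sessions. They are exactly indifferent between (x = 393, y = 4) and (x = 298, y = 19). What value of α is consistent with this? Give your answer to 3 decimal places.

α ≈ 0.849

Indifference: 393^α · 4^(1−α) = 298^α · 19^(1−α).
Taking logs: α·ln 393 + (1−α)·ln 4 = α·ln 298 + (1−α)·ln 19, i.e. α·0.276716 = (1−α)·1.558145.
Thus α·(1.834861) = 1.558145, so α = 1.558145/1.834861 ≈ 0.849.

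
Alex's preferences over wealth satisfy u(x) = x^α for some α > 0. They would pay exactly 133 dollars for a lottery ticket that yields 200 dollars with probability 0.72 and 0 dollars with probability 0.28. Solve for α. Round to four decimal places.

Since u(0) = 0, the lottery's EU is 0.72·200^α.
Indifference: 133^α = 0.72·200^α, so (133/200)^α = 0.72.
α = ln(0.72) / ln(133/200) = -0.3285041/-0.4079682 ≈ 0.8052.

α ≈ 0.8052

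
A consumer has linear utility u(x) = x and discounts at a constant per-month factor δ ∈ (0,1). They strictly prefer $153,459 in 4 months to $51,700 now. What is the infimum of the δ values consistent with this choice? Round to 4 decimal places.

The preference means 51700 < δ^4·153459.
Dividing by 153459: δ^4 > 0.33690. Both sides are positive, so the 4th root keeps the direction.
δ > 0.33690^(1/4) = 0.7619.

δ > 0.7619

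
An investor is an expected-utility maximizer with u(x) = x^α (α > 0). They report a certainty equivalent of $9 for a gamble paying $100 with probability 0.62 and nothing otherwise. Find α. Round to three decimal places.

α ≈ 0.199

Since u(0) = 0, the lottery's EU is 0.62·100^α.
Equating: 9^α = 0.62·100^α, i.e. 0.0900^α = 0.62.
Taking logs: α·ln(9/100) = ln(0.62), so α = -0.478036 / -2.407946 ≈ 0.199.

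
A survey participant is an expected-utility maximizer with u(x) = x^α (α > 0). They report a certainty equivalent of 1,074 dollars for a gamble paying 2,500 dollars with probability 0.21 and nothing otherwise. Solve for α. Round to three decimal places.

The lottery's expected utility is 0.21·u(2500) + 0.79·u(0) = 0.21·2500^α (since u(0) = 0 for α > 0).
Equating: 1074^α = 0.21·2500^α, i.e. 0.4296^α = 0.21.
Take logs: α = ln 0.21 / ln(1074/2500) ≈ 1.84714.

α ≈ 1.847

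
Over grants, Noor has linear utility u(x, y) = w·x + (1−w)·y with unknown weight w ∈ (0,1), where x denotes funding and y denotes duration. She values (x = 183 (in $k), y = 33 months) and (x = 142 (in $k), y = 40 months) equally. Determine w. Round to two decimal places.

w = 0.15

Equating utilities: w·183 + (1−w)·33 = w·142 + (1−w)·40.
Collecting terms: w·41 = (1−w)·7.
The marginal rate of substitution is 7/41, so w = 7/(41+7) = 0.15.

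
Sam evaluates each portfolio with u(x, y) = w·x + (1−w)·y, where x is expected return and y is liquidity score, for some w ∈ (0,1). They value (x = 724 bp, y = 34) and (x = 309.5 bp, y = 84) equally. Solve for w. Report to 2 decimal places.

Indifference: w·724 + (1−w)·34 = w·309.5 + (1−w)·84.
w·(724−309.5) = (1−w)·(84−34), i.e. w·414.5 = (1−w)·50.
Hence w = 50/(414.5+50) = 50/464.5 = 0.11.

w = 0.11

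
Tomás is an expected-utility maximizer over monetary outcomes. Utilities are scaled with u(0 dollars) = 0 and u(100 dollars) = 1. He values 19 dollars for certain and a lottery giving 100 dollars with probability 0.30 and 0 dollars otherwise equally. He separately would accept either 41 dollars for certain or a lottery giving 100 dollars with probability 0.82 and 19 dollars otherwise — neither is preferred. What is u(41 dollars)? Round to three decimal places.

The first gamble pins u(19 dollars): it must equal 0.30·1 + 0.70·0 = 0.30.
Then u(41 dollars) = 0.82·u(100 dollars) + 0.18·u(19 dollars) = 0.82·1.00 + 0.18·0.30 = 0.8740.

0.874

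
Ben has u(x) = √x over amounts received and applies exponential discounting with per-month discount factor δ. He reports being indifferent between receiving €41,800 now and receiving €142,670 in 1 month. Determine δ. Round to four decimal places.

The payoff in 1 month is discounted by δ, so u(41800) = δ·u(142670) and δ = u(41800)/u(142670).
With u(x) = √x: δ = √41800/√142670 = √(41800/142670) = 0.54128.

δ ≈ 0.5413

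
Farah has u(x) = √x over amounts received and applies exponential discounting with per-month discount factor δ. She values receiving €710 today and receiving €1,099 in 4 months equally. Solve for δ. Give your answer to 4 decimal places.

Indifference means u(710) = δ^4 · u(1099), so δ^4 = u(710)/u(1099).
With u(x) = √x: δ^4 = √710/√1099 = √(710/1099) = 0.80377.
Hence δ = (0.80377)^(1/4) = 0.946853.

δ ≈ 0.9469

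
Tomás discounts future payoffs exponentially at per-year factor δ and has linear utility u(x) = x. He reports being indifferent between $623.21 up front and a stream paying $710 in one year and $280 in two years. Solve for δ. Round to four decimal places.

Present value of the stream is 710·δ + 280·δ². Indifference gives 710δ + 280δ² = 623.21.
That is, 280δ² + 710δ − 623.21 = 0, a quadratic in δ.
The positive root is δ = [−710 + √(710² + 4·280·623.21)] / (2·280) = (−710 + 1096.401)/560 ≈ 0.6900.

δ ≈ 0.6900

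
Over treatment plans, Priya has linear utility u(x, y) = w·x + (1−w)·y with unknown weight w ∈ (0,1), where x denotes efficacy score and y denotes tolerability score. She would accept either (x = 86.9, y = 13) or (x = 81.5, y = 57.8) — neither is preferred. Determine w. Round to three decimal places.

u(86.9,13) = u(81.5,57.8) means w·86.9 + (1−w)·13 = w·81.5 + (1−w)·57.8.
Collecting terms: w·5.4 = (1−w)·44.8.
Hence w = 44.8/(5.4+44.8) = 44.8/50.2 = 0.892.

w = 0.892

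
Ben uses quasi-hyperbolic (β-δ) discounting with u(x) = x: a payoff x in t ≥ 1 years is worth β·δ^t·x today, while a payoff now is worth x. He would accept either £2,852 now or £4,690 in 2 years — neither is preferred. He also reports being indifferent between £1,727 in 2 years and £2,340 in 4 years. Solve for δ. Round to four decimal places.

δ ≈ 0.8591

From the later pair, β·δ^2·1727 = β·δ^4·2340; dividing through, δ^2 = 1727/2340 = 0.73803, so δ = 0.85909.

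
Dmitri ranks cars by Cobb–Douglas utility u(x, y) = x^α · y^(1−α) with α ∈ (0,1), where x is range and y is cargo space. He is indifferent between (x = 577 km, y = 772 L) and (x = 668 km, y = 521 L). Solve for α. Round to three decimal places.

Indifference: 577^α · 772^(1−α) = 668^α · 521^(1−α).
Taking logs: α·ln 577 + (1−α)·ln 772 = α·ln 668 + (1−α)·ln 521, i.e. α·-0.146446 = (1−α)·-0.393235.
With A = -0.146446 and B = -0.393235: α·A = (1−α)·B, so α = B/(A+B) = -0.393235/-0.539681 ≈ 0.729.

α ≈ 0.729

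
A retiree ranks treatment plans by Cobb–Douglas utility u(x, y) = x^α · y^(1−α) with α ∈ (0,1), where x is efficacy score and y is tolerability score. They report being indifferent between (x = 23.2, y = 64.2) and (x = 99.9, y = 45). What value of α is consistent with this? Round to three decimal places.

α ≈ 0.196

The Cobb–Douglas utilities coincide, so 23.2^α·64.2^(1−α) = 99.9^α·45^(1−α).
(23.2/99.9)^α = (45/64.2)^(1−α); take logs: α·ln(23.2/99.9) = (1−α)·ln(45/64.2), i.e. α·-1.460017 = (1−α)·-0.355341.
With A = -1.460017 and B = -0.355341: α·A = (1−α)·B, so α = B/(A+B) = -0.355341/-1.815358 ≈ 0.196.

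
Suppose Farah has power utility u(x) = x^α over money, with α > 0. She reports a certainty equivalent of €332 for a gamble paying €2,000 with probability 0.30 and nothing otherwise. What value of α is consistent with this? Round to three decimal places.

Since u(0) = 0, the lottery's EU is 0.30·2000^α.
Equating: 332^α = 0.30·2000^α, i.e. 0.1660^α = 0.30.
α = ln(0.30) / ln(332/2000) = -1.203973/-1.795767 ≈ 0.670.

α ≈ 0.670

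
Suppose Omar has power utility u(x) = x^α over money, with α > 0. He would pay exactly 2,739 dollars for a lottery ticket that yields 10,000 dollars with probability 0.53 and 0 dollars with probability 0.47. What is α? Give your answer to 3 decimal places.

α ≈ 0.490

Since u(0) = 0, the lottery's EU is 0.53·10000^α.
Indifference: 2739^α = 0.53·10000^α, so (2739/10000)^α = 0.53.
Take logs: α = ln 0.53 / ln(2739/10000) ≈ 0.49026.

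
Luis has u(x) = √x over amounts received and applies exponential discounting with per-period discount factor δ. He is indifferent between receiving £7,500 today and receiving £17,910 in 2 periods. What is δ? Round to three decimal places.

The payoff in 2 periods is discounted by δ^2, so u(7500) = δ^2·u(17910) and δ^2 = u(7500)/u(17910).
With u(x) = √x: δ^2 = √7500/√17910 = √(7500/17910) = 0.64712.
Taking the square root: δ = 0.64712^(1/2) ≈ 0.804.

δ ≈ 0.804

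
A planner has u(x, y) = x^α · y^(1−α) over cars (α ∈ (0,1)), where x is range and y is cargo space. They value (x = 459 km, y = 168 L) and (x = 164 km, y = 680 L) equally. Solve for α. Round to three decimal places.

α ≈ 0.576

The Cobb–Douglas utilities coincide, so 459^α·168^(1−α) = 164^α·680^(1−α).
Taking logs: α·ln 459 + (1−α)·ln 168 = α·ln 164 + (1−α)·ln 680, i.e. α·1.029184 = (1−α)·1.398129.
Thus α·(2.427313) = 1.398129, so α = 1.398129/2.427313 ≈ 0.576.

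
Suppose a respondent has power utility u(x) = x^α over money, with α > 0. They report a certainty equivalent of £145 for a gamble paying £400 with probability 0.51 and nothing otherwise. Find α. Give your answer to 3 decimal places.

Since u(0) = 0, the lottery's EU is 0.51·400^α.
Indifference: 145^α = 0.51·400^α, so (145/400)^α = 0.51.
Taking logs: α·ln(145/400) = ln(0.51), so α = -0.673345 / -1.014731 ≈ 0.664.

α ≈ 0.664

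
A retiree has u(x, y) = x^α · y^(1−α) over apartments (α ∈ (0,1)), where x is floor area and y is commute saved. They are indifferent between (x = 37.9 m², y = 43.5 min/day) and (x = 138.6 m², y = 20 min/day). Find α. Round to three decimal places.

α ≈ 0.375

The Cobb–Douglas utilities coincide, so 37.9^α·43.5^(1−α) = 138.6^α·20^(1−α).
(37.9/138.6)^α = (20/43.5)^(1−α); take logs: α·ln(37.9/138.6) = (1−α)·ln(20/43.5), i.e. α·-1.296641 = (1−α)·-0.777029.
So α/(1−α) = (-0.777029)/(-1.296641) = 0.599263, and α = 0.599263/1.599263 ≈ 0.375.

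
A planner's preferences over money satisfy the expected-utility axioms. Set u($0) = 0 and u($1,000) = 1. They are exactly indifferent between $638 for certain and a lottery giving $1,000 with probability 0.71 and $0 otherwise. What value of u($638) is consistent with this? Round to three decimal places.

0.710

u($638) equals the lottery's expected utility: 0.71·1 + 0.29·0 = 0.71.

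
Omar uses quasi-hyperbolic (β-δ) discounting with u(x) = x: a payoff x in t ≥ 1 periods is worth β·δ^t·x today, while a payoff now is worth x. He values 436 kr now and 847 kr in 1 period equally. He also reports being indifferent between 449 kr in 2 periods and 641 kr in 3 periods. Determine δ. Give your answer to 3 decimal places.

Both payoffs in the second observation are in the future, so β drops out: δ^2·449 = δ^3·641 ⇒ δ = 449/641 = 0.70047.

δ ≈ 0.700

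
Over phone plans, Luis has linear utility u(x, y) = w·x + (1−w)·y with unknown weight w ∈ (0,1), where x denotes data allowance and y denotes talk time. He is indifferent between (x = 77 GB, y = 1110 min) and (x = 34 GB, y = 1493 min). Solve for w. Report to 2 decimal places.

w = 0.90

Equating utilities: w·77 + (1−w)·1110 = w·34 + (1−w)·1493.
w·(77−34) = (1−w)·(1493−1110), i.e. w·43 = (1−w)·383.
Hence w = 383/(43+383) = 383/426 = 0.90.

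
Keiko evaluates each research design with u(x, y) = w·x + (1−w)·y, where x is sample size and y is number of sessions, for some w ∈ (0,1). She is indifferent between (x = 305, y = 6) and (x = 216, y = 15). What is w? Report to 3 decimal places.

Indifference: w·305 + (1−w)·6 = w·216 + (1−w)·15.
Collecting terms: w·89 = (1−w)·9.
The marginal rate of substitution is 9/89, so w = 9/(89+9) = 0.092.

w = 0.092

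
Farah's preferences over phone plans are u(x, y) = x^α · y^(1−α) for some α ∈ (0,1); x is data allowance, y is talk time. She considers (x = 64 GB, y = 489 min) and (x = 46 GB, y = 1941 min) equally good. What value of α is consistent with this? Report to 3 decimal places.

Indifference: 64^α · 489^(1−α) = 46^α · 1941^(1−α).
Taking logs: α·ln 64 + (1−α)·ln 489 = α·ln 46 + (1−α)·ln 1941, i.e. α·0.330242 = (1−α)·1.378596.
So α/(1−α) = (1.378596)/(0.330242) = 4.174502, and α = 4.174502/5.174502 ≈ 0.807.

α ≈ 0.807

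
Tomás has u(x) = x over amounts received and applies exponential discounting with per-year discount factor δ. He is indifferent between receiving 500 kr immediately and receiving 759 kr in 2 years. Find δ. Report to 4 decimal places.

Equating discounted utilities: u(500) = δ^2·u(759) ⇒ δ^2 = u(500)/u(759).
With u(x) = x: δ^2 = 500/759 = 0.65876.
Taking the square root: δ = 0.65876^(1/2) ≈ 0.8116.

δ ≈ 0.8116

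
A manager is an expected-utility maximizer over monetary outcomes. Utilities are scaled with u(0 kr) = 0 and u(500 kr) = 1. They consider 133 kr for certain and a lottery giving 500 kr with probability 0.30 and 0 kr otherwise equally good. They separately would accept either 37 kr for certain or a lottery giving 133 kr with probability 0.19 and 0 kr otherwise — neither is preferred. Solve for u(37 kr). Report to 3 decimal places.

0.057

First, u(133 kr) = 0.30·u(500 kr) + 0.70·u(0 kr) = 0.30.
Then u(37 kr) = 0.19·u(133 kr) + 0.81·u(0 kr) = 0.19·0.30 + 0.81·0.00 = 0.0570.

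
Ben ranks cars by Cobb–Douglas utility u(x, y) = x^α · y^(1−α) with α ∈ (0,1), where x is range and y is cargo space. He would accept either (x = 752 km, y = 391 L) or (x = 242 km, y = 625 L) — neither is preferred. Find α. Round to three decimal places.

The Cobb–Douglas utilities coincide, so 752^α·391^(1−α) = 242^α·625^(1−α).
Rearrange to (752/242)^α = (625/391)^(1−α) and take logs: α·1.133799 = (1−α)·0.469044.
So α/(1−α) = (0.469044)/(1.133799) = 0.413692, and α = 0.413692/1.413692 ≈ 0.293.

α ≈ 0.293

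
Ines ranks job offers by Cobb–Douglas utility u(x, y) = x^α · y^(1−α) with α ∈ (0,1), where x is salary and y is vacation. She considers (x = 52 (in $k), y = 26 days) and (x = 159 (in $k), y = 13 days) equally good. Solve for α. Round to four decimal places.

α ≈ 0.3828

The Cobb–Douglas utilities coincide, so 52^α·26^(1−α) = 159^α·13^(1−α).
Rearrange to (52/159)^α = (13/26)^(1−α) and take logs: α·-1.1176605 = (1−α)·-0.6931472.
So α/(1−α) = (-0.6931472)/(-1.1176605) = 0.6201769, and α = 0.6201769/1.6201769 ≈ 0.3828.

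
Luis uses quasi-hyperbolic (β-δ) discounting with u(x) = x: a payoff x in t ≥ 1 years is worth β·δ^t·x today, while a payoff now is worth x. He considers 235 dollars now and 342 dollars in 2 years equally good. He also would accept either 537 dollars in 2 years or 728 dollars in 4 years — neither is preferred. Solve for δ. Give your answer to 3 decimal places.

δ ≈ 0.859

From the later pair, β·δ^2·537 = β·δ^4·728; dividing through, δ^2 = 537/728 = 0.73764, so δ = 0.85886.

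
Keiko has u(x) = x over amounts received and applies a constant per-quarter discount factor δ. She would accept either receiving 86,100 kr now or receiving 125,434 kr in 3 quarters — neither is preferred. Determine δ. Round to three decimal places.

δ ≈ 0.882

The payoff in 3 quarters is discounted by δ^3, so u(86100) = δ^3·u(125434) and δ^3 = u(86100)/u(125434).
With u(x) = x: δ^3 = 86100/125434 = 0.68642.
Taking the cube root: δ = 0.68642^(1/3) ≈ 0.882.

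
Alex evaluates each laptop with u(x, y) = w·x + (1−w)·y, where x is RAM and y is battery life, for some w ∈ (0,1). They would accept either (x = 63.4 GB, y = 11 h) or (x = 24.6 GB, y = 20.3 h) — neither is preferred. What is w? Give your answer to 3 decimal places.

w = 0.193

Equating utilities: w·63.4 + (1−w)·11 = w·24.6 + (1−w)·20.3.
w·(63.4−24.6) = (1−w)·(20.3−11), i.e. w·38.8 = (1−w)·9.3.
The marginal rate of substitution is 9.3/38.8, so w = 9.3/(38.8+9.3) = 0.193.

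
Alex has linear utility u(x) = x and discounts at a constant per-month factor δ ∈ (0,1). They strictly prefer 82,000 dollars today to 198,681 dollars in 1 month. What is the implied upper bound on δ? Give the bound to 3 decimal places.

δ < 0.413

Under u(x) = x this choice says 82000 > δ·198681.
So δ < 82000/198681 = 0.41272.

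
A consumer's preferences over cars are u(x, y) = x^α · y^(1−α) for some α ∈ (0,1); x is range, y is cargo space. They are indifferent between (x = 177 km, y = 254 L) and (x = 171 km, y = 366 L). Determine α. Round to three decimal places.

α ≈ 0.914

Set the two utilities equal: 177^α·254^(1−α) = 171^α·366^(1−α).
Rearrange to (177/171)^α = (366/254)^(1−α) and take logs: α·0.034486 = (1−α)·0.365299.
With A = 0.034486 and B = 0.365299: α·A = (1−α)·B, so α = B/(A+B) = 0.365299/0.399785 ≈ 0.914.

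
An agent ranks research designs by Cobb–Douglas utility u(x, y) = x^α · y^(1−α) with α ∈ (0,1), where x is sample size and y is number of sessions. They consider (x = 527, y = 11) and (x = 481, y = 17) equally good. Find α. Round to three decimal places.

Set the two utilities equal: 527^α·11^(1−α) = 481^α·17^(1−α).
(527/481)^α = (17/11)^(1−α); take logs: α·ln(527/481) = (1−α)·ln(17/11), i.e. α·0.091333 = (1−α)·0.435318.
So α/(1−α) = (0.435318)/(0.091333) = 4.766273, and α = 4.766273/5.766273 ≈ 0.827.

α ≈ 0.827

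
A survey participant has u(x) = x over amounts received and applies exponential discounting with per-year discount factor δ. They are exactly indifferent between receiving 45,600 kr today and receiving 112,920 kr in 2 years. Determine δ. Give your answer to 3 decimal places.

δ ≈ 0.635

The payoff in 2 years is discounted by δ^2, so u(45600) = δ^2·u(112920) and δ^2 = u(45600)/u(112920).
With u(x) = x: δ^2 = 45600/112920 = 0.40383.
So δ = 0.40383^(1/2) ≈ 0.635.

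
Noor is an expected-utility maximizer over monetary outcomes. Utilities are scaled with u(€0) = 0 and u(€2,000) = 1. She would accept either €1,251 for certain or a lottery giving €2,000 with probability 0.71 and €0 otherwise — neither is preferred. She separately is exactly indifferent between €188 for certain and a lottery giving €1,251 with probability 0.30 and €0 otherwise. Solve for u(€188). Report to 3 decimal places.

0.213

From the first indifference, u(€1,251) = 0.71·u(€2,000) + 0.29·u(€0) = 0.71·1 + 0.29·0 = 0.71.
The second indifference gives u(€188) = 0.30·u(€1,251) + 0.70·u(€0) = 0.30·0.71 + 0.70·0.00 = 0.2130.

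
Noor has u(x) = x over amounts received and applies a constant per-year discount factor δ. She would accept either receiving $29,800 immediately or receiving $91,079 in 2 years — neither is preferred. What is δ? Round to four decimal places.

The payoff in 2 years is discounted by δ^2, so u(29800) = δ^2·u(91079) and δ^2 = u(29800)/u(91079).
With u(x) = x: δ^2 = 29800/91079 = 0.32719.
Hence δ = (0.32719)^(1/2) = 0.572004.

δ ≈ 0.5720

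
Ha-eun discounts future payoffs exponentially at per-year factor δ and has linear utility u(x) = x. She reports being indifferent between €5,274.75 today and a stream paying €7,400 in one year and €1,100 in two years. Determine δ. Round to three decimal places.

Present value of the stream is 7400·δ + 1100·δ². Indifference gives 7400δ + 1100δ² = 5274.75.
That is, 1100δ² + 7400δ − 5274.75 = 0, a quadratic in δ.
The positive root is δ = [−7400 + √(7400² + 4·1100·5274.75)] / (2·1100) = (−7400 + 8830.000)/2200 ≈ 0.650.

δ ≈ 0.650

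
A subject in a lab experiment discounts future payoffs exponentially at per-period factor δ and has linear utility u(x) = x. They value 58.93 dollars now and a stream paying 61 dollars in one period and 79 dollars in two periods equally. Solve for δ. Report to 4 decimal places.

Present value of the stream is 61·δ + 79·δ². Indifference gives 61δ + 79δ² = 58.93.
So 79δ² + 61δ − 58.93 = 0.
The positive root is δ = [−61 + √(61² + 4·79·58.93)] / (2·79) = (−61 + 149.475)/158 ≈ 0.5600.

δ ≈ 0.5600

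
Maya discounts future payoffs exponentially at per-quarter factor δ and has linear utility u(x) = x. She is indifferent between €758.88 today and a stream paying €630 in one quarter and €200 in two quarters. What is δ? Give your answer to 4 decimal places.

The stream is worth 630δ + 200δ² today, so 630δ + 200δ² = 758.88.
Rearranged: 200δ² + 630δ − 758.88 = 0.
By the quadratic formula (taking the positive root), δ = (−630 + √1004004.00) / 400 ≈ 0.9300.

δ ≈ 0.9300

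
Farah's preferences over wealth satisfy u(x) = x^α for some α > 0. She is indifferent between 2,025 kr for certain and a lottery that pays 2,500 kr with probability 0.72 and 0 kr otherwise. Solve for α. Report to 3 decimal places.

The lottery's expected utility is 0.72·u(2500) + 0.28·u(0) = 0.72·2500^α (since u(0) = 0 for α > 0).
Setting u(2025) equal to that: 2025^α = 0.72·2500^α ⇒ (2025/2500)^α = 0.72.
Take logs: α = ln 0.72 / ln(2025/2500) ≈ 1.55895.

α ≈ 1.559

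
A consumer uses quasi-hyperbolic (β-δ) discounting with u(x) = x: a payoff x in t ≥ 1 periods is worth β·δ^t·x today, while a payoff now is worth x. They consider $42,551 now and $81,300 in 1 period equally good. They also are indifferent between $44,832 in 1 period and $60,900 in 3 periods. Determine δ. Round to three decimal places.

The second indifference involves only future payoffs, so β cancels: β·δ^1·44832 = β·δ^3·60900, giving δ^2 = 44832/60900 = 0.73616, so δ = 0.85800.

δ ≈ 0.858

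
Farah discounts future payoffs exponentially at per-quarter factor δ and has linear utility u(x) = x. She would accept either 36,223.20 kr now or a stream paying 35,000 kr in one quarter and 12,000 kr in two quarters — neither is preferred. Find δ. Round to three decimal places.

The stream is worth 35000δ + 12000δ² today, so 35000δ + 12000δ² = 36223.20.
Rearranged: 12000δ² + 35000δ − 36223.20 = 0.
By the quadratic formula (taking the positive root), δ = (−35000 + √2963713600.00) / 24000 ≈ 0.810.

δ ≈ 0.810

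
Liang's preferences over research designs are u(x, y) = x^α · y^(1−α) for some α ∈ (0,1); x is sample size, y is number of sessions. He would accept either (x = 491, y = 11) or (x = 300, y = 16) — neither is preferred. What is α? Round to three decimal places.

α ≈ 0.432

The Cobb–Douglas utilities coincide, so 491^α·11^(1−α) = 300^α·16^(1−α).
(491/300)^α = (16/11)^(1−α); take logs: α·ln(491/300) = (1−α)·ln(16/11), i.e. α·0.492662 = (1−α)·0.374693.
With A = 0.492662 and B = 0.374693: α·A = (1−α)·B, so α = B/(A+B) = 0.374693/0.867355 ≈ 0.432.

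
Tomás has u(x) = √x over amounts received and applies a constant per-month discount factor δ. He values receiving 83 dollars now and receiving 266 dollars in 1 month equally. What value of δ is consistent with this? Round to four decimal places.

δ ≈ 0.5586

Indifference means u(83) = δ · u(266), so δ = u(83)/u(266).
With u(x) = √x: δ = √83/√266 = √(83/266) = 0.55860.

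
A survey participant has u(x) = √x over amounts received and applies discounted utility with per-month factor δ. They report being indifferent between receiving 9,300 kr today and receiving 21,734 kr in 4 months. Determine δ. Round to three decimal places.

δ ≈ 0.899

Equating discounted utilities: u(9300) = δ^4·u(21734) ⇒ δ^4 = u(9300)/u(21734).
With u(x) = √x: δ^4 = √9300/√21734 = √(9300/21734) = 0.65414.
So δ = 0.65414^(1/4) ≈ 0.899.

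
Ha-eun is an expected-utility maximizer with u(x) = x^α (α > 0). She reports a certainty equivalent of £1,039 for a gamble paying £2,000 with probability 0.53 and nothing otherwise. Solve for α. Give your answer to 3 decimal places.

EU(lottery) = 0.53·2000^α + 0.47·0 = 0.53·2000^α.
Setting u(1039) equal to that: 1039^α = 0.53·2000^α ⇒ (1039/2000)^α = 0.53.
Take logs: α = ln 0.53 / ln(1039/2000) ≈ 0.96944.

α ≈ 0.969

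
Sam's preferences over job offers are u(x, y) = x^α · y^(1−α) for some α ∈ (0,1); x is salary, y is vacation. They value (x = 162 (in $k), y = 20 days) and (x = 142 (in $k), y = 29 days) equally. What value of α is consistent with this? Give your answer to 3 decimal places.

α ≈ 0.738

Set the two utilities equal: 162^α·20^(1−α) = 142^α·29^(1−α).
Taking logs: α·ln 162 + (1−α)·ln 20 = α·ln 142 + (1−α)·ln 29, i.e. α·0.131769 = (1−α)·0.371564.
With A = 0.131769 and B = 0.371564: α·A = (1−α)·B, so α = B/(A+B) = 0.371564/0.503333 ≈ 0.738.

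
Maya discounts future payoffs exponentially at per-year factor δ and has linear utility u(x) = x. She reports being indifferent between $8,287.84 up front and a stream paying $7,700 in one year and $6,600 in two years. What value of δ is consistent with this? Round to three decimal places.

Present value of the stream is 7700·δ + 6600·δ². Indifference gives 7700δ + 6600δ² = 8287.84.
That is, 6600δ² + 7700δ − 8287.84 = 0, a quadratic in δ.
δ = (−7700 + √(7700² + 4·6600·8287.84)) / (2·6600) = (−7700 + √278088976.00) / 13200 ≈ 0.680.

δ ≈ 0.680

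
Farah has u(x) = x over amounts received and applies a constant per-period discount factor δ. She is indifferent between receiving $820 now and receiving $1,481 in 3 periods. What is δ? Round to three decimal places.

Indifference means u(820) = δ^3 · u(1481), so δ^3 = u(820)/u(1481).
With u(x) = x: δ^3 = 820/1481 = 0.55368.
Taking the cube root: δ = 0.55368^(1/3) ≈ 0.821.

δ ≈ 0.821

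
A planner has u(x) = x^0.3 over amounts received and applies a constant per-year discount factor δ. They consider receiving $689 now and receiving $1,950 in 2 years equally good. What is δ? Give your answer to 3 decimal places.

Indifference means u(689) = δ^2 · u(1950), so δ^2 = u(689)/u(1950).
With u(x) = x^0.3: δ^2 = 689^0.3/1950^0.3 = (689/1950)^0.3 = 0.73191.
Taking the square root: δ = 0.73191^(1/2) ≈ 0.856.

δ ≈ 0.856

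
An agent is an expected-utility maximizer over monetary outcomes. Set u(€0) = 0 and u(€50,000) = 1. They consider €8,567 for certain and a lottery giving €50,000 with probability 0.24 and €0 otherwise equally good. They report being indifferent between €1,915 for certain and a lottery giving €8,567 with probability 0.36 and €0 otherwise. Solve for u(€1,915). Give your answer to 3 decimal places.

The first gamble pins u(€8,567): it must equal 0.24·1 + 0.76·0 = 0.24.
Then u(€1,915) = 0.36·u(€8,567) + 0.64·u(€0) = 0.36·0.24 + 0.64·0.00 = 0.0864.

0.086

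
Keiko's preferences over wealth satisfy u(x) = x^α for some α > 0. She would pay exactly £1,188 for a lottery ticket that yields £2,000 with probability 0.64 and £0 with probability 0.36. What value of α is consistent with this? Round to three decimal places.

Since u(0) = 0, the lottery's EU is 0.64·2000^α.
Setting u(1188) equal to that: 1188^α = 0.64·2000^α ⇒ (1188/2000)^α = 0.64.
α = ln(0.64) / ln(1188/2000) = -0.446287/-0.520876 ≈ 0.857.

α ≈ 0.857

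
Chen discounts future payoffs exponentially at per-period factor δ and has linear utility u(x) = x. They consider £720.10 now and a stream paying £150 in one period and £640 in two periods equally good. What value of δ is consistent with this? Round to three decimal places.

Equating present values: 720.10 = 150δ + 640δ².
That is, 640δ² + 150δ − 720.10 = 0, a quadratic in δ.
By the quadratic formula (taking the positive root), δ = (−150 + √1865956.00) / 1280 ≈ 0.950.

δ ≈ 0.950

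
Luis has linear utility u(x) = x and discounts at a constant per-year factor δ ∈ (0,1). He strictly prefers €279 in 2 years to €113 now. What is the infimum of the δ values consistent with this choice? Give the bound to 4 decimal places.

δ > 0.6364

Under u(x) = x this choice says 113 < δ^2·279.
Hence δ^2 > 113/279 = 0.40502, and x ↦ x^(1/2) is increasing on (0,∞).
δ > 0.40502^(1/2) = 0.6364.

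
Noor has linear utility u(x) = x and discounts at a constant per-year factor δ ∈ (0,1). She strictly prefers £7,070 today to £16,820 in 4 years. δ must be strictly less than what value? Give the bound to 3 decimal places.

The preference means 7070 > δ^4·16820.
Hence δ^4 < 7070/16820 = 0.42033, and x ↦ x^(1/4) is increasing on (0,∞).
δ < 0.42033^(1/4) = 0.805.

δ < 0.805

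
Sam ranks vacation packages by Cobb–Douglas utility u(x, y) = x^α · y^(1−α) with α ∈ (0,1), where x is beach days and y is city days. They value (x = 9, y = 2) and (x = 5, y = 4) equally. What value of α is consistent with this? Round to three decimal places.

α ≈ 0.541

Indifference: 9^α · 2^(1−α) = 5^α · 4^(1−α).
Rearrange to (9/5)^α = (4/2)^(1−α) and take logs: α·0.587787 = (1−α)·0.693147.
With A = 0.587787 and B = 0.693147: α·A = (1−α)·B, so α = B/(A+B) = 0.693147/1.280934 ≈ 0.541.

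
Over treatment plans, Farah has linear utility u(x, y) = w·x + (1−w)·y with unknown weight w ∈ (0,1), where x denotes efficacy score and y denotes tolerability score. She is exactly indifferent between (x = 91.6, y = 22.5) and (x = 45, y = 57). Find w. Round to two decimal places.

w = 0.43

Equating utilities: w·91.6 + (1−w)·22.5 = w·45 + (1−w)·57.
w·(91.6−45) = (1−w)·(57−22.5), i.e. w·46.6 = (1−w)·34.5.
Hence w = 34.5/(46.6+34.5) = 34.5/81.1 = 0.43.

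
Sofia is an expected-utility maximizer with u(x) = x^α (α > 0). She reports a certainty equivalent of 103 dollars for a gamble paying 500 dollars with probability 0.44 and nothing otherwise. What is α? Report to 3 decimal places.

Since u(0) = 0, the lottery's EU is 0.44·500^α.
Equating: 103^α = 0.44·500^α, i.e. 0.2060^α = 0.44.
α = ln(0.44) / ln(103/500) = -0.820981/-1.579879 ≈ 0.520.

α ≈ 0.520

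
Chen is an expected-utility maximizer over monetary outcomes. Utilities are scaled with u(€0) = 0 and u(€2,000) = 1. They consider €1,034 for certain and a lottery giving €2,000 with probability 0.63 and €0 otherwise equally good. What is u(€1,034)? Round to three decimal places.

0.630

u(€1,034) equals the lottery's expected utility: 0.63·1 + 0.37·0 = 0.63.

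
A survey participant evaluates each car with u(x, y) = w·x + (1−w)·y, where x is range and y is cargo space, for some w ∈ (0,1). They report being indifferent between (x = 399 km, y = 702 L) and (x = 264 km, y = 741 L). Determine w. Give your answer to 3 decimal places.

w = 0.224

Equating utilities: w·399 + (1−w)·702 = w·264 + (1−w)·741.
Rearranging, 135·w − 39·(1−w) = 0.
So w/(1−w) = 39/135 = 0.2889, giving w = 39/(135+39) = 0.224.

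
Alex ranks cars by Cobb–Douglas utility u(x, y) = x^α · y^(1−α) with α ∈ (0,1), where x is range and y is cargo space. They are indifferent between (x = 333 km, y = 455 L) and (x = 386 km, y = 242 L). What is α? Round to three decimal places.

α ≈ 0.810

Set the two utilities equal: 333^α·455^(1−α) = 386^α·242^(1−α).
Taking logs: α·ln 333 + (1−α)·ln 455 = α·ln 386 + (1−α)·ln 242, i.e. α·-0.147695 = (1−α)·-0.631360.
With A = -0.147695 and B = -0.631360: α·A = (1−α)·B, so α = B/(A+B) = -0.631360/-0.779055 ≈ 0.810.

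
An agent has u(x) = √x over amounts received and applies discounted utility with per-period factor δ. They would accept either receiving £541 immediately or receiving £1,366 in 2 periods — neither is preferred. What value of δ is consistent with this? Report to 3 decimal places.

Indifference means u(541) = δ^2 · u(1366), so δ^2 = u(541)/u(1366).
Since u(x) = √x, δ^2 = √(541/1366) = 0.62932.
So δ = 0.62932^(1/2) ≈ 0.793.

δ ≈ 0.793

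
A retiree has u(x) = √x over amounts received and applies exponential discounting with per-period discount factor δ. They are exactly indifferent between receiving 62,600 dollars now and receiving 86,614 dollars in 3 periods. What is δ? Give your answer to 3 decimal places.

Indifference means u(62600) = δ^3 · u(86614), so δ^3 = u(62600)/u(86614).
Since u(x) = √x, δ^3 = √(62600/86614) = 0.85015.
Hence δ = (0.85015)^(1/3) = 0.94732.

δ ≈ 0.947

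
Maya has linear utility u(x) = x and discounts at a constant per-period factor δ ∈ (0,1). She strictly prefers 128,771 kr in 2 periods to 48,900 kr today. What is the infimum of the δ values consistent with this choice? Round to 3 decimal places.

Under u(x) = x this choice says 48900 < δ^2·128771.
So δ^2 > 48900/128771 = 0.37974; taking the square root of both positive sides preserves the inequality.
δ > 0.37974^(1/2) = 0.616.

δ > 0.616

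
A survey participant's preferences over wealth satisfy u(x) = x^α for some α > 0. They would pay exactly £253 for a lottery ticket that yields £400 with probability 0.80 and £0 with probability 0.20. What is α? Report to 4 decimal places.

Since u(0) = 0, the lottery's EU is 0.80·400^α.
Setting u(253) equal to that: 253^α = 0.80·400^α ⇒ (253/400)^α = 0.80.
Taking logs: α·ln(253/400) = ln(0.80), so α = -0.2231436 / -0.4580751 ≈ 0.4871.

α ≈ 0.4871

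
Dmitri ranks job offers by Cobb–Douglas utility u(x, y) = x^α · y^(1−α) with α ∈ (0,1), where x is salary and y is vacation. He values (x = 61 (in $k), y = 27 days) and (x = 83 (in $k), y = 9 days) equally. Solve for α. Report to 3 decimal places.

The Cobb–Douglas utilities coincide, so 61^α·27^(1−α) = 83^α·9^(1−α).
Rearrange to (61/83)^α = (9/27)^(1−α) and take logs: α·-0.307967 = (1−α)·-1.098612.
So α/(1−α) = (-1.098612)/(-0.307967) = 3.567304, and α = 3.567304/4.567304 ≈ 0.781.

α ≈ 0.781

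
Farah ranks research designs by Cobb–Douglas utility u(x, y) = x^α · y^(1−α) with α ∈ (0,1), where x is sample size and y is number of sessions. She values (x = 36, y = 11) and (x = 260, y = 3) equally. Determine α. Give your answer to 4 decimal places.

α ≈ 0.3966

The Cobb–Douglas utilities coincide, so 36^α·11^(1−α) = 260^α·3^(1−α).
Taking logs: α·ln 36 + (1−α)·ln 11 = α·ln 260 + (1−α)·ln 3, i.e. α·-1.9771627 = (1−α)·-1.2992830.
With A = -1.9771627 and B = -1.2992830: α·A = (1−α)·B, so α = B/(A+B) = -1.2992830/-3.2764457 ≈ 0.3966.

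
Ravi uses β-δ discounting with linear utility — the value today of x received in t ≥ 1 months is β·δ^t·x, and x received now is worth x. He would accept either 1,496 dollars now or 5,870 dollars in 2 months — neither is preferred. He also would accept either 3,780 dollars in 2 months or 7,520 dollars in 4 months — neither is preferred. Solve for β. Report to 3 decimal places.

β ≈ 0.507

From the later pair, β·δ^2·3780 = β·δ^4·7520; dividing through, δ^2 = 3780/7520 = 0.50266, so δ = 0.70898.
Substituting δ into 1496 = β·δ^2·5870: β = 1496/(2950.612) ≈ 0.507.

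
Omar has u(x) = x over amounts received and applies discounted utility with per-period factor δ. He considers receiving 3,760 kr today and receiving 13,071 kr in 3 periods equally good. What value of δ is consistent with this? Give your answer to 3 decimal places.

Equating discounted utilities: u(3760) = δ^3·u(13071) ⇒ δ^3 = u(3760)/u(13071).
With u(x) = x: δ^3 = 3760/13071 = 0.28766.
Taking the cube root: δ = 0.28766^(1/3) ≈ 0.660.

δ ≈ 0.660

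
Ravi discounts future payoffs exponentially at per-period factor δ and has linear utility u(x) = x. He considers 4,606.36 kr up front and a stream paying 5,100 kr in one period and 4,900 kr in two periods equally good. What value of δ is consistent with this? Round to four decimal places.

Present value of the stream is 5100·δ + 4900·δ². Indifference gives 5100δ + 4900δ² = 4606.36.
Rearranged: 4900δ² + 5100δ − 4606.36 = 0.
δ = (−5100 + √(5100² + 4·4900·4606.36)) / (2·4900) = (−5100 + √116294656.00) / 9800 ≈ 0.5800.

δ ≈ 0.5800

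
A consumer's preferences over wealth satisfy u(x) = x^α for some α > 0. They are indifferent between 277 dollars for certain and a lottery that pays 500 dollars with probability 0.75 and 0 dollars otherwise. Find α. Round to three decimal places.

EU(lottery) = 0.75·500^α + 0.25·0 = 0.75·500^α.
Setting u(277) equal to that: 277^α = 0.75·500^α ⇒ (277/500)^α = 0.75.
α = ln(0.75) / ln(277/500) = -0.287682/-0.590591 ≈ 0.487.

α ≈ 0.487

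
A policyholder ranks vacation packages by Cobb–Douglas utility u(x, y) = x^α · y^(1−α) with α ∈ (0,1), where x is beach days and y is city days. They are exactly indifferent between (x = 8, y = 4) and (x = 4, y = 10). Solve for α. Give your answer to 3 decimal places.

Indifference: 8^α · 4^(1−α) = 4^α · 10^(1−α).
Taking logs: α·ln 8 + (1−α)·ln 4 = α·ln 4 + (1−α)·ln 10, i.e. α·0.693147 = (1−α)·0.916291.
So α/(1−α) = (0.916291)/(0.693147) = 1.321929, and α = 1.321929/2.321929 ≈ 0.569.

α ≈ 0.569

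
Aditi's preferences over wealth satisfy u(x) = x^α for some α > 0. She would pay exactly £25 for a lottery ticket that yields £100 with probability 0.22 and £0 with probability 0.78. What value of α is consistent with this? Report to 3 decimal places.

The lottery's expected utility is 0.22·u(100) + 0.78·u(0) = 0.22·100^α (since u(0) = 0 for α > 0).
Equating: 25^α = 0.22·100^α, i.e. 0.2500^α = 0.22.
α = ln(0.22) / ln(25/100) = -1.514128/-1.386294 ≈ 1.092.

α ≈ 1.092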